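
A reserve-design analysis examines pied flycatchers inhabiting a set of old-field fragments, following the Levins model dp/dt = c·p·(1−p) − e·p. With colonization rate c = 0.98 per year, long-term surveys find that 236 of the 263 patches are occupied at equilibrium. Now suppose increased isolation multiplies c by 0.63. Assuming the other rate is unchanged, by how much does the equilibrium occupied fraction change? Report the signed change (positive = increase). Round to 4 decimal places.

Observed p* = 236/263 = 0.89734.
Balance c(1−p*) = e gives e = 0.98×(1 − 0.89734) = 0.10061.
New p* = 1 − e/c = 1 − 0.10061/0.61740 = 0.83704.
Δp* = 0.83704 − 0.89734 = -0.06030.

-0.0603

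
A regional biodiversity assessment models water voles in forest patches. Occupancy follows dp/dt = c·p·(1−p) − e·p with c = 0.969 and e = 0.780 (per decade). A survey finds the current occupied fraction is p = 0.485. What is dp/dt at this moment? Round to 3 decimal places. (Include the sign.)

-0.136

Colonization term: c·p·(1−p) = 0.969×0.485×0.5150 = 0.24203.
Extinction term: e·p = 0.37830.
dp/dt = 0.24203 − 0.37830 = -0.13627.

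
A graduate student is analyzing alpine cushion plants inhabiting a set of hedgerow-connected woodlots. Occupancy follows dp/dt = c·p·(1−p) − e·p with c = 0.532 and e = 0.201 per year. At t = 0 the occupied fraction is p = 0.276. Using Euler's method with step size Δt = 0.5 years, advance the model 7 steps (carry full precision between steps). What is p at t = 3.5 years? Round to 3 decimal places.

0.448

Update rule: p ← p + [c·p·(1−p) − e·p]·Δt with Δt = 0.5.
  1  |  dp/dt·Δt = +0.025415  |  p_1 = 0.301415
  2  |  dp/dt·Δt = +0.025718  |  p_2 = 0.327133
  3  |  dp/dt·Δt = +0.025674  |  p_3 = 0.352807
  4  |  dp/dt·Δt = +0.025280  |  p_4 = 0.378087
  5  |  dp/dt·Δt = +0.024549  |  p_5 = 0.402636
  6  |  dp/dt·Δt = +0.023513  |  p_6 = 0.426149
  7  |  dp/dt·Δt = +0.022221  |  p_7 = 0.448371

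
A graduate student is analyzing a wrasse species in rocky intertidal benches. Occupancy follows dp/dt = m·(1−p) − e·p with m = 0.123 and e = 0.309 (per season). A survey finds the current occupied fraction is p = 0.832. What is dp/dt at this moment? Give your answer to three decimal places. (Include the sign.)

-0.236

Colonization term: m·(1−p) = 0.123×0.1680 = 0.02066.
Extinction term: e·p = 0.25709.
dp/dt = 0.02066 − 0.25709 = -0.23642.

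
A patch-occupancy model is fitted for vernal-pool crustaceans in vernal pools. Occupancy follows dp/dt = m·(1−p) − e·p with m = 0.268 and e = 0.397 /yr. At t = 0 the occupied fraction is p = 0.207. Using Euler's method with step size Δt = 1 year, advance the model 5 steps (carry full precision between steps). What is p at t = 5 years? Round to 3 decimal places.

0.402

Update rule: p ← p + [m·(1−p) − e·p]·Δt with Δt = 1.
  1  |  dp/dt·Δt = +0.130345  |  p_1 = 0.337345
  2  |  dp/dt·Δt = +0.043666  |  p_2 = 0.381011
  3  |  dp/dt·Δt = +0.014628  |  p_3 = 0.395639
  4  |  dp/dt·Δt = +0.004900  |  p_4 = 0.400539
  5  |  dp/dt·Δt = +0.001642  |  p_5 = 0.402181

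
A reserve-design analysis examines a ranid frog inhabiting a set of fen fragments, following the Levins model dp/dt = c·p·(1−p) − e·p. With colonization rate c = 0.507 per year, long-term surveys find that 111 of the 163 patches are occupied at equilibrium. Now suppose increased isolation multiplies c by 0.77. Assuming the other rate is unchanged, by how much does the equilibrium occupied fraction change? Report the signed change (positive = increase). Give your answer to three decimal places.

Observed p* = 111/163 = 0.68098.
Balance c(1−p*) = e gives e = 0.507×(1 − 0.68098) = 0.16174.
New p* = 1 − e/c = 1 − 0.16174/0.39039 = 0.58570.
Δp* = 0.58570 − 0.68098 = -0.09528.

-0.095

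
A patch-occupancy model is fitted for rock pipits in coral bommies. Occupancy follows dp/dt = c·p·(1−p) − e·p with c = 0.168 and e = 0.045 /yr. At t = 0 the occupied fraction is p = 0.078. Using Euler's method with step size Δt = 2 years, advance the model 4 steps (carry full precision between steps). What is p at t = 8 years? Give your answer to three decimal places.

0.167

Update rule: p ← p + [c·p·(1−p) − e·p]·Δt with Δt = 2.
  1  |  dp/dt·Δt = +0.017144  |  p_1 = 0.095144
  2  |  dp/dt·Δt = +0.020364  |  p_2 = 0.115508
  3  |  dp/dt·Δt = +0.023932  |  p_3 = 0.139440
  4  |  dp/dt·Δt = +0.027769  |  p_4 = 0.167209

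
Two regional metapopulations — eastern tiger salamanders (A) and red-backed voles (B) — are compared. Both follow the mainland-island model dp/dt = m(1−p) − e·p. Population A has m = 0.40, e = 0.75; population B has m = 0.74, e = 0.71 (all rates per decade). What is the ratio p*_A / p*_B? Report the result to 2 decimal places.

A: p*_A = m/(m+e) = 0.40/1.1500 = 0.3478.
B: p*_B = 0.74/1.4500 = 0.5103.
p*_A / p*_B = 0.3478/0.5103 = 0.6816.

0.68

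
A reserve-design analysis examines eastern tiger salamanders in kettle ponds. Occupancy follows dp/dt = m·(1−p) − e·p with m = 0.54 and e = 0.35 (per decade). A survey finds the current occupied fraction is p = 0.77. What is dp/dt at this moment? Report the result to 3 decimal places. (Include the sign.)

-0.145

Colonization term: m·(1−p) = 0.54×0.2300 = 0.12420.
Extinction term: e·p = 0.26950.
dp/dt = 0.12420 − 0.26950 = -0.14530.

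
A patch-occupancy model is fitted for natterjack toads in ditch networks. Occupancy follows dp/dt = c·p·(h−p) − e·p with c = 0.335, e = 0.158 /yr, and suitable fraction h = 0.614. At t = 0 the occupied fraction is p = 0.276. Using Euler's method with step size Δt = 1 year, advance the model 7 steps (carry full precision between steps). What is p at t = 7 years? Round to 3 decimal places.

Update rule: p ← p + [c·p·(h−p) − e·p]·Δt with Δt = 1.
  1  |  dp/dt·Δt = -0.012357  |  p_1 = 0.263643
  2  |  dp/dt·Δt = -0.010712  |  p_2 = 0.252931
  3  |  dp/dt·Δt = -0.009369  |  p_3 = 0.243562
  4  |  dp/dt·Δt = -0.008258  |  p_4 = 0.235305
  5  |  dp/dt·Δt = -0.007327  |  p_5 = 0.227978
  6  |  dp/dt·Δt = -0.006539  |  p_6 = 0.221439
  7  |  dp/dt·Δt = -0.005866  |  p_7 = 0.215573

0.216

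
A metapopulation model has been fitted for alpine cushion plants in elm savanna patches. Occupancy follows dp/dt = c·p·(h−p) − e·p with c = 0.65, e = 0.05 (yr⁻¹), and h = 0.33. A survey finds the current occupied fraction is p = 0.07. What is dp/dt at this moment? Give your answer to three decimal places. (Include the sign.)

0.008

Colonization term: c·p·(h−p) = 0.65×0.07×0.2600 = 0.01183.
Extinction term: e·p = 0.00350.
dp/dt = 0.01183 − 0.00350 = 0.00833.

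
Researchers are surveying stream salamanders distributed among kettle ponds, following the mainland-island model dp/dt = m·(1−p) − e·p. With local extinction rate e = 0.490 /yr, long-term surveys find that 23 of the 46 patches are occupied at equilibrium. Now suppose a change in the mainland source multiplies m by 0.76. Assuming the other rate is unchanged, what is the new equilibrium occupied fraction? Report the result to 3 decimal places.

0.432

Observed p* = 23/46 = 0.50000.
Balance m(1−p*) = e·p* gives m = e·p*/(1−p*) = 0.490×0.50000/0.50000 = 0.49000.
New p* = m/(m+e) = 0.37240/(0.37240+0.49000) = 0.43182.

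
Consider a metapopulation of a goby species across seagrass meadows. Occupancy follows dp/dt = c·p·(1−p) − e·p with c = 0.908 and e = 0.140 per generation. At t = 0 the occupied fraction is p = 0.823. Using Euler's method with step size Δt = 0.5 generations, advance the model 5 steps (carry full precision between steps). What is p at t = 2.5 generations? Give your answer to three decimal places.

0.844

Update rule: p ← p + [c·p·(1−p) − e·p]·Δt with Δt = 0.5.
step 1: Δp = +0.00852, p = 0.83152
step 2: Δp = +0.00539, p = 0.83692
step 3: Δp = +0.00338, p = 0.84030
step 4: Δp = +0.00210, p = 0.84240
step 5: Δp = +0.00130, p = 0.84371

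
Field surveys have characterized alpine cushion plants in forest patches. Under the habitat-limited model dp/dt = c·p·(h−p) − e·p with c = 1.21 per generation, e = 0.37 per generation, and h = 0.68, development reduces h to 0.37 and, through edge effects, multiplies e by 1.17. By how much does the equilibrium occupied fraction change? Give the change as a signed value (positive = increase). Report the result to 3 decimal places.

Before: p* = h − e/c = 0.68 − 0.37/1.21 = 0.68 − 0.3058 = 0.3742.
After: c = 1.21, e = 0.4329, h = 0.37; p* = 0.37 − 0.4329/1.21 = 0.0122.
Δp* = 0.0122 − 0.3742 = -0.3620.

-0.362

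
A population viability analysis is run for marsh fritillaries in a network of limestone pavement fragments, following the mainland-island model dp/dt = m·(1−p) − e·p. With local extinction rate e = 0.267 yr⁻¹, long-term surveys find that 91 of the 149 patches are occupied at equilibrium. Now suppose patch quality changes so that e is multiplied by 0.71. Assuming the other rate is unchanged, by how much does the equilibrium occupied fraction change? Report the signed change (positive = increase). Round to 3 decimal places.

Observed p* = 91/149 = 0.61074.
Balance m(1−p*) = e·p* gives m = e·p*/(1−p*) = 0.267×0.61074/0.38926 = 0.41892.
New p* = m/(m+e) = 0.41892/(0.41892+0.18957) = 0.68846.
Δp* = 0.68846 − 0.61074 = +0.07772.

0.078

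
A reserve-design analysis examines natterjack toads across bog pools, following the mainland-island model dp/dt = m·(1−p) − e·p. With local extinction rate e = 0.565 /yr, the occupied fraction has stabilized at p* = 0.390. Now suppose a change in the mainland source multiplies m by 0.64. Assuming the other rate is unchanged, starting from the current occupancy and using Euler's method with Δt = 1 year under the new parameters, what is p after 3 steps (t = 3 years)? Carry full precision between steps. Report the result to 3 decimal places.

Balance m(1−p*) = e·p* gives m = e·p*/(1−p*) = 0.565×0.39000/0.61000 = 0.36123.
Starting from p₀ = 0.39000; update p ← p + (dp/dt)·Δt with the new parameters.
  1  |  dp/dt·Δt = -0.079326  |  p_1 = 0.310674
  2  |  dp/dt·Δt = -0.016168  |  p_2 = 0.294506
  3  |  dp/dt·Δt = -0.003295  |  p_3 = 0.291211

0.291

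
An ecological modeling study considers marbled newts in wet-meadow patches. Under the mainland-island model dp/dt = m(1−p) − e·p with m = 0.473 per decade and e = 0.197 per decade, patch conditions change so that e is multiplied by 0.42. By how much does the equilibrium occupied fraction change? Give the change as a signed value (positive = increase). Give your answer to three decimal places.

Before: p* = 0.473/(0.473+0.197) = 0.7060.
After: m = 0.473, e = 0.08274; p* = 0.473/0.5557 = 0.8511.
Δp* = 0.8511 − 0.7060 = +0.1451.

0.145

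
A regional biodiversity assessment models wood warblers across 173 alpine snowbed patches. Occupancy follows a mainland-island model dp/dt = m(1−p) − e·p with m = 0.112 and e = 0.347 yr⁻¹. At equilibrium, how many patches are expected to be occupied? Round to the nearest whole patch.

42

p* = m/(m+e) = 0.112/0.4590 = 0.2440.
Expected occupied patches = N × p* = 173 × 0.2440 = 42.21 ≈ 42.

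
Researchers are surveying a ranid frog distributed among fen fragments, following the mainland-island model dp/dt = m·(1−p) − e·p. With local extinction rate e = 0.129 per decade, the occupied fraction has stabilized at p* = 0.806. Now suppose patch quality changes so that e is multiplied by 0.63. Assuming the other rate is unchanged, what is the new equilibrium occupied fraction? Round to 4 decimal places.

0.8683

Balance m(1−p*) = e·p* gives m = e·p*/(1−p*) = 0.129×0.80600/0.19400 = 0.53595.
New p* = m/(m+e) = 0.53595/(0.53595+0.08127) = 0.86833.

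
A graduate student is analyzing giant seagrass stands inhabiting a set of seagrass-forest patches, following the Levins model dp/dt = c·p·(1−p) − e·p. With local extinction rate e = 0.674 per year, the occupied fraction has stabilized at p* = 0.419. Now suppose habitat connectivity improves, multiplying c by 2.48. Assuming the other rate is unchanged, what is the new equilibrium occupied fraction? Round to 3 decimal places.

Balance c(1−p*) = e gives c = e/(1 − 0.41900) = 0.674/0.58100 = 1.16007.
New p* = 1 − e/c = 1 − 0.67400/2.87697 = 0.76573.

0.766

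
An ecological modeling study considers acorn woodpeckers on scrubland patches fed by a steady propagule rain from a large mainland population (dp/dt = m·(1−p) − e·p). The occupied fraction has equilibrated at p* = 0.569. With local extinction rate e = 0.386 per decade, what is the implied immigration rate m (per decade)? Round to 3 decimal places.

0.510

At equilibrium m(1−p*) = e·p*, so m = e·p*/(1−p*).
m = 0.386 × 0.569 / 0.4310 = 0.2196/0.4310 = 0.5096.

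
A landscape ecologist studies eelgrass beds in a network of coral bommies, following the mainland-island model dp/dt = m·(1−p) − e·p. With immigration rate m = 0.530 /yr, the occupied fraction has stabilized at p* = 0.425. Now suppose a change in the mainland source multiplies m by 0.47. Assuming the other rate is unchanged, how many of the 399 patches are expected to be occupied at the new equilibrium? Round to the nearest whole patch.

103

Balance m(1−p*) = e·p* gives e = m(1−p*)/p* = 0.530×0.57500/0.42500 = 0.71706.
New p* = m/(m+e) = 0.24910/(0.24910+0.71706) = 0.25782.
Expected occupied = 399 × 0.25782 = 102.87 ≈ 103.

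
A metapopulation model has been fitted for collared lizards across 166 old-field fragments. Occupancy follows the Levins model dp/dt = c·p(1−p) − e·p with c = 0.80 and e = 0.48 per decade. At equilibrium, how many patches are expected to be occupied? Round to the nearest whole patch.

66

p* = 1 − e/c = 1 − 0.48/0.80 = 0.4000.
Expected occupied patches = N × p* = 166 × 0.4000 = 66.40 ≈ 66.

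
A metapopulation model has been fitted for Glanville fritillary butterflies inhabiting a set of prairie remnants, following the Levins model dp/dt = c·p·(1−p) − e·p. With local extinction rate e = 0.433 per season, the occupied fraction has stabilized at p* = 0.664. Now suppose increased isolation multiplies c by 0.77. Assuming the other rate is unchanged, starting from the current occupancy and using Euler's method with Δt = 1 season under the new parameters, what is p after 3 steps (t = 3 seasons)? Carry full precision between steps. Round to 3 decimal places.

0.570

Balance c(1−p*) = e gives c = e/(1 − 0.66400) = 0.433/0.33600 = 1.28869.
Starting from p₀ = 0.66400; update p ← p + (dp/dt)·Δt with the new parameters.
  1  |  dp/dt·Δt = -0.066128  |  p_1 = 0.597872
  2  |  dp/dt·Δt = -0.020311  |  p_2 = 0.577561
  3  |  dp/dt·Δt = -0.007981  |  p_3 = 0.569581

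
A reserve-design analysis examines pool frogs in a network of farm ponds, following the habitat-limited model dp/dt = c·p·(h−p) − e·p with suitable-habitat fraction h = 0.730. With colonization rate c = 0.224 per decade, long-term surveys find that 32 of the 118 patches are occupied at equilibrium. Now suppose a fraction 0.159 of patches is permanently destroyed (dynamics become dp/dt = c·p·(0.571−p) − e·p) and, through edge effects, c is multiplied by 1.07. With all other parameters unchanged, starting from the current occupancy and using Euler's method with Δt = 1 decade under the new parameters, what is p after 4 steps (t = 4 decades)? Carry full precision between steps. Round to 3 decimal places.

0.242

Observed p* = 32/118 = 0.27119.
Balance c(h−p*) = e gives e = 0.224×(0.73 − 0.27119) = 0.10277.
Starting from p₀ = 0.27119; update p ← p + (dp/dt)·Δt with the new parameters.
  1  |  dp/dt·Δt = -0.008384  |  p_1 = 0.262803
  2  |  dp/dt·Δt = -0.007596  |  p_2 = 0.255206
  3  |  dp/dt·Δt = -0.006912  |  p_3 = 0.248294
  4  |  dp/dt·Δt = -0.006314  |  p_4 = 0.241980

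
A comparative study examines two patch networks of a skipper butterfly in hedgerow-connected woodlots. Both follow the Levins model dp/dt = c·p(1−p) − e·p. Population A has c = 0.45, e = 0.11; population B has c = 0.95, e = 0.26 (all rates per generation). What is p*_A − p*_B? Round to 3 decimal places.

A: p*_A = 1 − 0.11/0.45 = 0.7556.
B: p*_B = 1 − 0.26/0.95 = 0.7263.
p*_A − p*_B = 0.7556 − 0.7263 = 0.0292.

0.029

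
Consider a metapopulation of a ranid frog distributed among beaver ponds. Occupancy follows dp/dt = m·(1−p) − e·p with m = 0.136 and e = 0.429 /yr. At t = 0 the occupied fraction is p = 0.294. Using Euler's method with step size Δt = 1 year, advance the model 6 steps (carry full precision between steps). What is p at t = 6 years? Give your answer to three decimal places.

0.241

Update rule: p ← p + [m·(1−p) − e·p]·Δt with Δt = 1.
step 1: Δp = -0.03011, p = 0.26389
step 2: Δp = -0.01310, p = 0.25079
step 3: Δp = -0.00570, p = 0.24509
step 4: Δp = -0.00248, p = 0.24262
step 5: Δp = -0.00108, p = 0.24154
step 6: Δp = -0.00047, p = 0.24107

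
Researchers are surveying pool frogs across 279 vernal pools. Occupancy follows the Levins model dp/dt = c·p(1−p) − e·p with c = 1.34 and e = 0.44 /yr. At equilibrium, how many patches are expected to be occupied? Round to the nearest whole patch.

187

p* = 1 − e/c = 1 − 0.44/1.34 = 0.6716.
Expected occupied patches = N × p* = 279 × 0.6716 = 187.39 ≈ 187.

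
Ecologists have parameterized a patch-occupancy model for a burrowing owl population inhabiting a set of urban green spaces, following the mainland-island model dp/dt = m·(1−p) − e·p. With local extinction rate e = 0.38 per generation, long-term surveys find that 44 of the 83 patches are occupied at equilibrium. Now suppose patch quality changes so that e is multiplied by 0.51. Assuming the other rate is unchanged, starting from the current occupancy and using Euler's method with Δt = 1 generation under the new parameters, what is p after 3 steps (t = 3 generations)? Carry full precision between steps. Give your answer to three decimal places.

Observed p* = 44/83 = 0.53012.
Balance m(1−p*) = e·p* gives m = e·p*/(1−p*) = 0.38×0.53012/0.46988 = 0.42872.
Starting from p₀ = 0.53012; update p ← p + (dp/dt)·Δt with the new parameters.
p: 0.53012 → 0.62883  (Δp = +0.09871)
p: 0.62883 → 0.66609  (Δp = +0.03726)
p: 0.66609 → 0.68015  (Δp = +0.01407)

0.680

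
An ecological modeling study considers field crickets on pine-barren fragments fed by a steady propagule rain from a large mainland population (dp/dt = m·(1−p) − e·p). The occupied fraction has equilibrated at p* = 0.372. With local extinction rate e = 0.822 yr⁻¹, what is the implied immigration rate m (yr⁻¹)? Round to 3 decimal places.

0.487

At equilibrium m(1−p*) = e·p*, so m = e·p*/(1−p*).
m = 0.822 × 0.372 / 0.6280 = 0.3058/0.6280 = 0.4869.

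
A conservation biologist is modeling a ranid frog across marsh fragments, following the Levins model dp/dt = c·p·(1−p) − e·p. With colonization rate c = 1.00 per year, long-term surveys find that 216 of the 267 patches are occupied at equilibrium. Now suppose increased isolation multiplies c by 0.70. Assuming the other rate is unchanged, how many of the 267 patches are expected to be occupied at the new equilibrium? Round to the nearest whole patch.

Observed p* = 216/267 = 0.80899.
Balance c(1−p*) = e gives e = 1.00×(1 − 0.80899) = 0.19101.
New p* = 1 − e/c = 1 − 0.19101/0.70000 = 0.72713.
Expected occupied = 267 × 0.72713 = 194.14 ≈ 194.

194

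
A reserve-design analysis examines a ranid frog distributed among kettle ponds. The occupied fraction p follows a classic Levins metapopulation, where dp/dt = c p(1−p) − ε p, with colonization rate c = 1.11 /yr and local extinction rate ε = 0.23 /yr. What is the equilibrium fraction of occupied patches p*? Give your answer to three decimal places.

0.793

At equilibrium, colonization balances extinction: c·p*·(1−p*) = ε·p*.
So p* = 1 − ε/c = 1 − 0.23/1.11 = 1 − 0.2072 = 0.7928.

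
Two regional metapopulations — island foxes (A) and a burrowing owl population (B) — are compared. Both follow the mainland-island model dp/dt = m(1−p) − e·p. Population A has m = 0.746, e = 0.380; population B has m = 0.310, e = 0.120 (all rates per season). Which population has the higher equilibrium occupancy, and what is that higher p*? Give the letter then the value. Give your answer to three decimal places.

A: p*_A = m/(m+e) = 0.746/1.1260 = 0.6625.
B: p*_B = 0.310/0.4300 = 0.7209.
B is higher at 0.7209.

B, 0.721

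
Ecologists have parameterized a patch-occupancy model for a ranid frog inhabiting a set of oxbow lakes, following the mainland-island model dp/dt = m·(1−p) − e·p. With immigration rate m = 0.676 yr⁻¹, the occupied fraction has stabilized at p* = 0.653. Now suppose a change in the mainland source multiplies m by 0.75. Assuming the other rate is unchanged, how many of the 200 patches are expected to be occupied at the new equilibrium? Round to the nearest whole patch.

117

Balance m(1−p*) = e·p* gives e = m(1−p*)/p* = 0.676×0.34700/0.65300 = 0.35922.
New p* = m/(m+e) = 0.50700/(0.50700+0.35922) = 0.58530.
Expected occupied = 200 × 0.58530 = 117.06 ≈ 117.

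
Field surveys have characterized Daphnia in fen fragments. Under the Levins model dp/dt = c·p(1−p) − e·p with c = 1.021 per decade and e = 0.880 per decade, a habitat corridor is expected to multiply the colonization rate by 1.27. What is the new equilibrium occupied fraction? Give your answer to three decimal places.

Before: p* = 1 − 0.880/1.021 = 0.1381.
After the change, c = 1.29667, e = 0.88, so p* = 1 − 0.88/1.29667 = 0.3213.

0.321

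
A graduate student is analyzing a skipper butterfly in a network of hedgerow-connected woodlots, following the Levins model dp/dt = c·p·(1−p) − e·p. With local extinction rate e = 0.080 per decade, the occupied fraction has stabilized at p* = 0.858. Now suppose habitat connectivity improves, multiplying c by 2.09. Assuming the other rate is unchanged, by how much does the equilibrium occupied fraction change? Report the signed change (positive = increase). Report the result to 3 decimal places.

Balance c(1−p*) = e gives c = e/(1 − 0.85800) = 0.080/0.14200 = 0.56338.
New p* = 1 − e/c = 1 − 0.08000/1.17746 = 0.93206.
Δp* = 0.93206 − 0.85800 = +0.07406.

0.074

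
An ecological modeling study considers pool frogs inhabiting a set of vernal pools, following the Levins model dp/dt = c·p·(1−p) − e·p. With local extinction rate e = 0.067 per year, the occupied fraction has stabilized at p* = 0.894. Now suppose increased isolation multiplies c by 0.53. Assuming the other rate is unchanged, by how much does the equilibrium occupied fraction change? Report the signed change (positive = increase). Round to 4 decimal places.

Balance c(1−p*) = e gives c = e/(1 − 0.89400) = 0.067/0.10600 = 0.63208.
New p* = 1 − e/c = 1 − 0.06700/0.33500 = 0.80000.
Δp* = 0.80000 − 0.89400 = -0.09400.

-0.0940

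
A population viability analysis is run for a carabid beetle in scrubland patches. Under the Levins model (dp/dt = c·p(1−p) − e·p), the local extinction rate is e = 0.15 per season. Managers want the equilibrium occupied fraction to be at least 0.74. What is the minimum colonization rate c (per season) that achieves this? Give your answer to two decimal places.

p* = 1 − e/c ≥ 0.74 requires e/c ≤ 0.2600, i.e. c ≥ e/0.2600.
c_min = 0.15/0.2600 = 0.5769.

0.58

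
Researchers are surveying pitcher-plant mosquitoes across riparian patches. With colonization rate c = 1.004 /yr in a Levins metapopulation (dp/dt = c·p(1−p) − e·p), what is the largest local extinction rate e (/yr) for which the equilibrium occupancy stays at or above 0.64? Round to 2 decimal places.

0.36

1 − e/c ≥ 0.64 ⇒ e ≤ c(1 − 0.64) = 1.004 × 0.3600.
e_max = 0.3614.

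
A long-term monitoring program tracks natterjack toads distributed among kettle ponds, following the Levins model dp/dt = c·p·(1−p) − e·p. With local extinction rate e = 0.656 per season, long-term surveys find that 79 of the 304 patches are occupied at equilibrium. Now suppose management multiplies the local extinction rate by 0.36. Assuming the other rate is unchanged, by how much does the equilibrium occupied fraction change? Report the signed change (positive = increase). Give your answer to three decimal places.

0.474

Observed p* = 79/304 = 0.25987.
Balance c(1−p*) = e gives c = e/(1 − 0.25987) = 0.656/0.74013 = 0.88633.
New p* = 1 − e/c = 1 − 0.23616/0.88633 = 0.73355.
Δp* = 0.73355 − 0.25987 = +0.47368.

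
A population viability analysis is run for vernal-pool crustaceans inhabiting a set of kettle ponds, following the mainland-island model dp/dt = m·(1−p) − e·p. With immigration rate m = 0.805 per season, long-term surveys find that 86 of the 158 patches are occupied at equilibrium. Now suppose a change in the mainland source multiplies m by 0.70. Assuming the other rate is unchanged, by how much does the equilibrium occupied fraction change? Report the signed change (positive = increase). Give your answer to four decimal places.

-0.0889

Observed p* = 86/158 = 0.54430.
Balance m(1−p*) = e·p* gives e = m(1−p*)/p* = 0.805×0.45570/0.54430 = 0.67396.
New p* = m/(m+e) = 0.56350/(0.56350+0.67396) = 0.45537.
Δp* = 0.45537 − 0.54430 = -0.08893.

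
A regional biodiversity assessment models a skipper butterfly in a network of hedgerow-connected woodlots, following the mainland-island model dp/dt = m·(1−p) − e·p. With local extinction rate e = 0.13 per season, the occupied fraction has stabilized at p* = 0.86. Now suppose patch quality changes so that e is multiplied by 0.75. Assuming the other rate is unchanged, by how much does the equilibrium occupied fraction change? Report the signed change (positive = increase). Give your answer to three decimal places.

0.031

Balance m(1−p*) = e·p* gives m = e·p*/(1−p*) = 0.13×0.86000/0.14000 = 0.79857.
New p* = m/(m+e) = 0.79857/(0.79857+0.09750) = 0.89119.
Δp* = 0.89119 − 0.86000 = +0.03119.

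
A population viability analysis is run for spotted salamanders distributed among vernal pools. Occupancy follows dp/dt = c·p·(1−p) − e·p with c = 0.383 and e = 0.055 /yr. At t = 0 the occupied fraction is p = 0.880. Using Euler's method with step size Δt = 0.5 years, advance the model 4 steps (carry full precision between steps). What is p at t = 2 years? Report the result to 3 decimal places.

Update rule: p ← p + [c·p·(1−p) − e·p]·Δt with Δt = 0.5.
p: 0.88000 → 0.87602  (Δp = -0.00398)
p: 0.87602 → 0.87273  (Δp = -0.00329)
p: 0.87273 → 0.87000  (Δp = -0.00273)
p: 0.87000 → 0.86773  (Δp = -0.00227)

0.868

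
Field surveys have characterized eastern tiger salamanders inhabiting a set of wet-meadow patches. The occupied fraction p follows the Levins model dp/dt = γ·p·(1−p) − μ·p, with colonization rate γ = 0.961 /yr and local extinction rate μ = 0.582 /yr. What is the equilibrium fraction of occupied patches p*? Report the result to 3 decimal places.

Setting dp/dt = 0 and dividing through by p* gives γ·(1−p*) = μ.
So p* = 1 − μ/γ = 1 − 0.582/0.961 = 1 − 0.6056 = 0.3944.

0.394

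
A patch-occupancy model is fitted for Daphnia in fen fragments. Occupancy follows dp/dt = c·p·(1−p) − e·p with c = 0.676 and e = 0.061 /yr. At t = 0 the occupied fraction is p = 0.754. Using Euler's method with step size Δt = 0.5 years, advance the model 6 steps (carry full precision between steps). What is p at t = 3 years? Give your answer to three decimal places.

Update rule: p ← p + [c·p·(1−p) − e·p]·Δt with Δt = 0.5.
step 1: Δp = +0.03970, p = 0.79370
step 2: Δp = +0.03114, p = 0.82483
step 3: Δp = +0.02368, p = 0.84851
step 4: Δp = +0.01757, p = 0.86608
step 5: Δp = +0.01279, p = 0.87887
step 6: Δp = +0.00918, p = 0.88804

0.888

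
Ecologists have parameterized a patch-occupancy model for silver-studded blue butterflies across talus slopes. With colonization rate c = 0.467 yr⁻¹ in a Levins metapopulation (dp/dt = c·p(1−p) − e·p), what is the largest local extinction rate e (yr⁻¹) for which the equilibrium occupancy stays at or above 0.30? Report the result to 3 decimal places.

1 − e/c ≥ 0.30 ⇒ e ≤ c(1 − 0.30) = 0.467 × 0.7000.
e_max = 0.3269.

0.327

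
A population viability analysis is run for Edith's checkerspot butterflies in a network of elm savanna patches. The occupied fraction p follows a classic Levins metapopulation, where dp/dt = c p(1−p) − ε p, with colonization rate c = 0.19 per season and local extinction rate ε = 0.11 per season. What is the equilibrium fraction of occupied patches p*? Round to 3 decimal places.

0.421

Setting dp/dt = 0 and dividing through by p* gives c·(1−p*) = ε.
So p* = 1 − ε/c = 1 − 0.11/0.19 = 1 − 0.5789 = 0.4211.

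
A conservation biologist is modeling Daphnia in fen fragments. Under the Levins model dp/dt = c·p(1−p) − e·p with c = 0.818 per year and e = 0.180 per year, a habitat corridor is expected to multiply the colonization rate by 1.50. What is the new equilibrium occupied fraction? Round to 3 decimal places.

Before: p* = 1 − 0.180/0.818 = 0.7800.
After the change, c = 1.227, e = 0.18, so p* = 1 − 0.18/1.227 = 0.8533.

0.853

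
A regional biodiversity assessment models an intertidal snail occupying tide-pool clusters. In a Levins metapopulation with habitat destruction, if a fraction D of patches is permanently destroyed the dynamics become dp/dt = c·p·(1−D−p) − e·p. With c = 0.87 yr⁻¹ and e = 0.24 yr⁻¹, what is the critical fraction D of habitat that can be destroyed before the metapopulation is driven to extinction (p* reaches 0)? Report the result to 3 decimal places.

0.724

The nontrivial equilibrium is p* = (1−D) − e/c; extinction occurs when this hits zero.
So D_crit = 1 − e/c = 1 − 0.24/0.87 = 1 − 0.2759 = 0.7241.
Note this equals the original equilibrium occupancy — the Levins extinction-debt result.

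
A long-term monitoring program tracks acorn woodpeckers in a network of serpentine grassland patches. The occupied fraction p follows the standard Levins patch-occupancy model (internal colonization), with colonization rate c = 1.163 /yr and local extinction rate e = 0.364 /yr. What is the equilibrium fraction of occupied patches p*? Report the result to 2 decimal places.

0.69

At equilibrium, colonization balances extinction: c·p*·(1−p*) = e·p*.
So p* = 1 − e/c = 1 − 0.364/1.163 = 1 − 0.3130 = 0.6870.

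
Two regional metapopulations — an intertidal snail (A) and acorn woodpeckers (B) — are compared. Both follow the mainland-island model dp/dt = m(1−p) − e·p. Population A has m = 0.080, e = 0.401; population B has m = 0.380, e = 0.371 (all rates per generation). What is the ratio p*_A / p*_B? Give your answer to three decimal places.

0.329

A: p*_A = m/(m+e) = 0.080/0.4810 = 0.1663.
B: p*_B = 0.380/0.7510 = 0.5060.
p*_A / p*_B = 0.1663/0.5060 = 0.3287.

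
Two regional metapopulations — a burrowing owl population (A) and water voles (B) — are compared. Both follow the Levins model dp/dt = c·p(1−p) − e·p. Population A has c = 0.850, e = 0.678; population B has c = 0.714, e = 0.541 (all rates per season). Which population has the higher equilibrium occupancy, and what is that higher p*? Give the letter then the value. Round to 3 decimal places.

B, 0.242

A: p*_A = 1 − 0.678/0.850 = 0.2024.
B: p*_B = 1 − 0.541/0.714 = 0.2423.
B is higher at 0.2423.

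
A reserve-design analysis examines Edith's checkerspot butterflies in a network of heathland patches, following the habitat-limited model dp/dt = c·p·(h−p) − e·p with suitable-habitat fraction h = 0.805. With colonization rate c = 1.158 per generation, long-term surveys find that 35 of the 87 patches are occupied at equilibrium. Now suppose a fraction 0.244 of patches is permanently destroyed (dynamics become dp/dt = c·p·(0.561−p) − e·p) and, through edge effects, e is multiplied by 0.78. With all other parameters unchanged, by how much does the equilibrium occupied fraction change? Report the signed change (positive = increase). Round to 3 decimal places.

Observed p* = 35/87 = 0.40230.
Balance c(h−p*) = e gives e = 1.158×(0.805 − 0.40230) = 0.46633.
New p* = 0.561 − e/c = 0.561 − 0.36374/1.15800 = 0.24689.
Δp* = 0.24689 − 0.40230 = -0.15541.

-0.155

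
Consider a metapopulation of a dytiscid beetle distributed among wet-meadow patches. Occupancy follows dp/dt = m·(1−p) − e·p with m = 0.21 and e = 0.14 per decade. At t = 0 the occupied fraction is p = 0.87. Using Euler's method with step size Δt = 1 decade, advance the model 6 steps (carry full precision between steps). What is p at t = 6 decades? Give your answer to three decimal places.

0.620

Update rule: p ← p + [m·(1−p) − e·p]·Δt with Δt = 1.
  1  |  dp/dt·Δt = -0.094500  |  p_1 = 0.775500
  2  |  dp/dt·Δt = -0.061425  |  p_2 = 0.714075
  3  |  dp/dt·Δt = -0.039926  |  p_3 = 0.674149
  4  |  dp/dt·Δt = -0.025952  |  p_4 = 0.648197
  5  |  dp/dt·Δt = -0.016869  |  p_5 = 0.631328
  6  |  dp/dt·Δt = -0.010965  |  p_6 = 0.620363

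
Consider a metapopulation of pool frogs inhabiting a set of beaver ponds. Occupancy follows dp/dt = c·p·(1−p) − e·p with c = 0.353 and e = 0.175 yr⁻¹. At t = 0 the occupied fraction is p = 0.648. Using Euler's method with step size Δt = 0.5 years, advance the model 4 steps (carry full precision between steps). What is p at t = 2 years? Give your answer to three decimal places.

Update rule: p ← p + [c·p·(1−p) − e·p]·Δt with Δt = 0.5.
p: 0.64800 → 0.63156  (Δp = -0.01644)
p: 0.63156 → 0.61737  (Δp = -0.01419)
p: 0.61737 → 0.60504  (Δp = -0.01233)
p: 0.60504 → 0.59428  (Δp = -0.01076)

0.594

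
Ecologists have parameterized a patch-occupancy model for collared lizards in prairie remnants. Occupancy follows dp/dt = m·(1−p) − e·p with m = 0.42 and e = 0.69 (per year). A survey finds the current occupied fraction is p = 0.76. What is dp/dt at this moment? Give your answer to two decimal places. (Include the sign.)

-0.42

Colonization term: m·(1−p) = 0.42×0.2400 = 0.10080.
Extinction term: e·p = 0.52440.
dp/dt = 0.10080 − 0.52440 = -0.42360.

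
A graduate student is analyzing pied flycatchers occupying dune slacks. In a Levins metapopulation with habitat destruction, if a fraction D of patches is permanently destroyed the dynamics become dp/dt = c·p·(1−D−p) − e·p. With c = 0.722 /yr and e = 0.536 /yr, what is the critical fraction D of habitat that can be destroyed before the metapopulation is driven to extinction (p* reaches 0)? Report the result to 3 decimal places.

The nontrivial equilibrium is p* = (1−D) − e/c; extinction occurs when this hits zero.
So D_crit = 1 − e/c = 1 − 0.536/0.722 = 1 − 0.7424 = 0.2576.
This equals the undisturbed p*, a classic result of Lande's extension.

0.258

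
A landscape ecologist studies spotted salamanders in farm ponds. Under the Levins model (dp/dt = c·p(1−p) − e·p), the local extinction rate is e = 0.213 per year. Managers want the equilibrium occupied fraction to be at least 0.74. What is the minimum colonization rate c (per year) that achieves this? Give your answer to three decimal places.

0.819

p* = 1 − e/c ≥ 0.74 requires e/c ≤ 0.2600, i.e. c ≥ e/0.2600.
c_min = 0.213/0.2600 = 0.8192.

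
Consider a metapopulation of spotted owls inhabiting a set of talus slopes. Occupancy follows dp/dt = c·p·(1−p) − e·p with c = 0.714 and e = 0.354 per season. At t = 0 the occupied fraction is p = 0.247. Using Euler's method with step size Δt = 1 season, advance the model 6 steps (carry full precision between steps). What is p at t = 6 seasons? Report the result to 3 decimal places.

Update rule: p ← p + [c·p·(1−p) − e·p]·Δt with Δt = 1.
  1  |  dp/dt·Δt = +0.045360  |  p_1 = 0.292360
  2  |  dp/dt·Δt = +0.044221  |  p_2 = 0.336580
  3  |  dp/dt·Δt = +0.040282  |  p_3 = 0.376863
  4  |  dp/dt·Δt = +0.034264  |  p_4 = 0.411127
  5  |  dp/dt·Δt = +0.027322  |  p_5 = 0.438449
  6  |  dp/dt·Δt = +0.020584  |  p_6 = 0.459033

0.459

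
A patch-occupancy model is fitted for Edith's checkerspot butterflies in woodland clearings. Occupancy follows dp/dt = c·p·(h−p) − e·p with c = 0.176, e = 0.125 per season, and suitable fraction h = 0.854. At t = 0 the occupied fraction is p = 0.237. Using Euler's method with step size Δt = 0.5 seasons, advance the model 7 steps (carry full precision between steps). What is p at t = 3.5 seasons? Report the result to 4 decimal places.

0.2245

Update rule: p ← p + [c·p·(h−p) − e·p]·Δt with Δt = 0.5.
t = 0.5: p = 0.23700 + (-0.00194) = 0.23506
t = 1: p = 0.23506 + (-0.00189) = 0.23317
t = 1.5: p = 0.23317 + (-0.00183) = 0.23133
t = 2: p = 0.23133 + (-0.00178) = 0.22955
t = 2.5: p = 0.22955 + (-0.00173) = 0.22782
t = 3: p = 0.22782 + (-0.00168) = 0.22613
t = 3.5: p = 0.22613 + (-0.00164) = 0.22449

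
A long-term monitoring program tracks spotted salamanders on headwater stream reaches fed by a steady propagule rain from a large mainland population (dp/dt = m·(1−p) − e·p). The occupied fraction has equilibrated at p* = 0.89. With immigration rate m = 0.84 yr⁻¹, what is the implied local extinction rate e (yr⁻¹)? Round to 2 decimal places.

0.10

At equilibrium m(1−p*) = e·p*, so e = m(1−p*)/p*.
e = 0.84 × 0.1100 / 0.89 = 0.1038.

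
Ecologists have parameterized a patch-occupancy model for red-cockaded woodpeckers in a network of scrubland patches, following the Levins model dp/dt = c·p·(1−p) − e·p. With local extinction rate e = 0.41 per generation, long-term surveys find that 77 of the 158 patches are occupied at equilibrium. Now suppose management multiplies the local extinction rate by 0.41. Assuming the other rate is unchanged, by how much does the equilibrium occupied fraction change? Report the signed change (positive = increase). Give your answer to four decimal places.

Observed p* = 77/158 = 0.48734.
Balance c(1−p*) = e gives c = e/(1 − 0.48734) = 0.41/0.51266 = 0.79975.
New p* = 1 − e/c = 1 − 0.16810/0.79975 = 0.78981.
Δp* = 0.78981 − 0.48734 = +0.30247.

0.3025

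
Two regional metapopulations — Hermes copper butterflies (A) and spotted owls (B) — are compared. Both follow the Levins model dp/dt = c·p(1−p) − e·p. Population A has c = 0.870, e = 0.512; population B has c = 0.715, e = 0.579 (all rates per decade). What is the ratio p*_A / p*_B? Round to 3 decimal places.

2.163

A: p*_A = 1 − 0.512/0.870 = 0.4115.
B: p*_B = 1 − 0.579/0.715 = 0.1902.
p*_A / p*_B = 0.4115/0.1902 = 2.1634.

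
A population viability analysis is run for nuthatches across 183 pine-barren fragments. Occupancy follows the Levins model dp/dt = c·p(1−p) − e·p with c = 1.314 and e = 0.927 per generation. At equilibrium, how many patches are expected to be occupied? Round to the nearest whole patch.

p* = 1 − e/c = 1 − 0.927/1.314 = 0.2945.
Expected occupied patches = N × p* = 183 × 0.2945 = 53.90 ≈ 54.

54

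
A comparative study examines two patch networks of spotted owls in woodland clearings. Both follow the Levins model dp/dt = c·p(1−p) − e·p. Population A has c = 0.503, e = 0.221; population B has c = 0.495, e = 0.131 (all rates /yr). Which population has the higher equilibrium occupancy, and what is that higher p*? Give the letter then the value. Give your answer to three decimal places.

A: p*_A = 1 − 0.221/0.503 = 0.5606.
B: p*_B = 1 − 0.131/0.495 = 0.7354.
B is higher at 0.7354.

B, 0.735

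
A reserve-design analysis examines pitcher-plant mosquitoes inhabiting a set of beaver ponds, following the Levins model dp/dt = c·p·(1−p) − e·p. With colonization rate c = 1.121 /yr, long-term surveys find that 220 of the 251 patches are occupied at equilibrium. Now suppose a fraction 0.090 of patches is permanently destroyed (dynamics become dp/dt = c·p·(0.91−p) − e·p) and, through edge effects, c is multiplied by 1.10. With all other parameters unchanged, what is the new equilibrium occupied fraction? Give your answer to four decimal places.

0.7977

Observed p* = 220/251 = 0.87649.
Balance c(1−p*) = e gives e = 1.121×(1 − 0.87649) = 0.13845.
New p* = 0.91 − e/c = 0.91 − 0.13845/1.23310 = 0.79772.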